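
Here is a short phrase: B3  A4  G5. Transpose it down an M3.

G3 F4 Eb5

B3 to G3
A4 to F4
G5 to Eb5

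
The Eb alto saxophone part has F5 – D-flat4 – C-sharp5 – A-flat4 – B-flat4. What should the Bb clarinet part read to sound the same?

First find concert pitch: the Eb alto saxophone sounds a major sixth below written, so F5 D-flat4 C-sharp5 A-flat4 B-flat4 sounds Ab4 Fb3 E4 Cb4 Db4.
Then write for Bb clarinet: it sounds a major second below written, so the part must be a major second above concert.
Ab4 → Bb4
Fb3 → Gb3
E4 → F#4
Cb4 → Db4
Db4 → Eb4

Bb4 Gb3 F#4 Db4 Eb4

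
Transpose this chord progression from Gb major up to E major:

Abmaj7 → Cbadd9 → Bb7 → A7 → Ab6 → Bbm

F#maj7 Aadd9 G#7 F##7 F#6 G#m

Gb major up to E major is an augmented sixth; each chord root moves by that interval while the quality stays the same.
Abmaj7: root Ab up an augmented sixth → F#, giving F#maj7.
Cbadd9: root Cb up an augmented sixth → A, giving Aadd9.
Bb7: root Bb up an augmented sixth → G#, giving G#7.
A7: root A up an augmented sixth → F##, giving F##7.
Ab6: root Ab up an augmented sixth → F#, giving F#6.
Bbm: root Bb up an augmented sixth → G#, giving G#m.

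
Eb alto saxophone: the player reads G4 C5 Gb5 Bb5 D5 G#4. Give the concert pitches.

The Eb alto saxophone sounds a major sixth below written, so transpose each written note down a major sixth.
G4 -> Bb3
C5 -> Eb4
Gb5 -> Bbb4
Bb5 -> Db5
D5 -> F4
G#4 -> B3

Bb3 Eb4 Bbb4 Db5 F4 B3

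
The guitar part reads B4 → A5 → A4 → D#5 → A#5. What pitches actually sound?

The guitar sounds a perfect octave below written, so transpose each written note down a perfect octave.
B4 becomes B3
A5 becomes A4
A4 becomes A3
D#5 becomes D#4
A#5 becomes A#4

B3 A4 A3 D#4 A#4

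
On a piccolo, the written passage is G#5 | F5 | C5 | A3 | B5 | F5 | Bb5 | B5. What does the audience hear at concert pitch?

G#6 F6 C6 A4 B6 F6 Bb6 B6

Written C4 on the piccolo sounds as C5, a perfect octave higher; apply that shift to every note.
G#5 gives G#6
F5 gives F6
C5 gives C6
A3 gives A4
B5 gives B6
F5 gives F6
Bb5 gives Bb6
B5 gives B6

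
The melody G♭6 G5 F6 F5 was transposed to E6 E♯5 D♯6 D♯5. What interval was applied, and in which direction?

Take the first pair: Gb6 → E6. G to E spans 3 letter names, so the interval is some kind of third.
E6 to Gb6 is 2 semitones, which makes it a diminished third; the second version is lower, so the direction is down.
Checking another pair — F5 → D#5 — gives the same interval.

down a diminished third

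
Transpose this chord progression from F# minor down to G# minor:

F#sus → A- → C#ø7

G#sus B- D#ø7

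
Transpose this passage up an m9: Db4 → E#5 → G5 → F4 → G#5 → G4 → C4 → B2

Ebb5 F#6 Ab6 Gb5 A6 Ab5 Db5 C4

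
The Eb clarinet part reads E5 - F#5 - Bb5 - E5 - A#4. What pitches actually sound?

The Eb clarinet sounds a minor third above written, so transpose each written note up a minor third.
E5 becomes G5
F#5 becomes A5
Bb5 becomes Db6
E5 becomes G5
A#4 becomes C#5

G5 A5 Db6 G5 C#5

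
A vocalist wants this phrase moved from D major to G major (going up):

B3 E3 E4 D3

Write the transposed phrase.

D major to G major up is a perfect fourth, so every note moves up by that interval.
B3 to E4
E3 to A3
E4 to A4
D3 to G3

E4 A3 A4 G3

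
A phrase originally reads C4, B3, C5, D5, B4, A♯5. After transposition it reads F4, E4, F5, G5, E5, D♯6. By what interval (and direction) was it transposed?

up a perfect fourth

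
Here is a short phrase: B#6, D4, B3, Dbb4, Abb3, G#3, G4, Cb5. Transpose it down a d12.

E##5 G#2 E#2 Gb2 Db2 C##2 C#3 F3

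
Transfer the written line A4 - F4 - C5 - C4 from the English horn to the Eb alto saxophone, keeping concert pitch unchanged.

B4 G4 D5 D4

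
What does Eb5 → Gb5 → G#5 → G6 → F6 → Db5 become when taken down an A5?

Eb5 -> Abb4
Gb5 -> Cbb5
G#5 -> C5
G6 -> Cb6
F6 -> Bbb5
Db5 -> Gbb4

Abb4 Cbb5 C5 Cb6 Bbb5 Gbb4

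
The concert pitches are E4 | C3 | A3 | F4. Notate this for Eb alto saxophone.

C#5 A3 F#4 D5

The Eb alto saxophone sounds a major sixth below written, so the written part must be a major sixth above concert — transpose each note up.
E4 becomes C#5
C3 becomes A3
A3 becomes F#4
F4 becomes D5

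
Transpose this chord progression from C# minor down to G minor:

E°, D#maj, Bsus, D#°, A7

C# minor down to G minor is an augmented fourth; each chord root moves by that interval while the quality stays the same.
E°: root E down an augmented fourth → Bb, giving Bb°.
D#maj: root D# down an augmented fourth → A, giving Amaj.
Bsus: root B down an augmented fourth → F, giving Fsus.
D#°: root D# down an augmented fourth → A, giving A°.
A7: root A down an augmented fourth → Eb, giving Eb7.

Bb° Amaj Fsus A° Eb7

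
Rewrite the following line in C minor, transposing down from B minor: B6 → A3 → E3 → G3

C6 Bb2 F2 Ab2

B minor to C minor down is a major seventh, so every note moves down by that interval.
B6 becomes C6
A3 becomes Bb2
E3 becomes F2
G3 becomes Ab2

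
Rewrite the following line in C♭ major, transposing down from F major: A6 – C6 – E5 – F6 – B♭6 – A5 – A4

Eb6 Gb5 Bb4 Cb6 Fb6 Eb5 Eb4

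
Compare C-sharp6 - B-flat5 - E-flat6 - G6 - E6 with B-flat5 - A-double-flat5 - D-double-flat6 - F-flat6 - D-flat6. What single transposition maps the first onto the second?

down an augmented second

From C#6 to Bb5 is 2 letter names — a second of some quality.
Bb5 to C#6 is 3 semitones, which makes it an augmented second; the second version is lower, so the direction is down.
Checking another pair — E6 → Db6 — gives the same interval.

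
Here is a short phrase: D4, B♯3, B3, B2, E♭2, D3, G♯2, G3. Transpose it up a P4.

A perfect fourth up from D4 gives G4.
A perfect fourth up from B#3 gives E#4.
B3: a fourth up reaches E, and 5 semitones makes it E4.
B2: a fourth up reaches E, and 5 semitones makes it E3.
Eb2 up a perfect fourth is Ab2.
A perfect fourth up from D3 gives G3.
G#2: a fourth up reaches C, and 5 semitones makes it C#3.
G3 up a perfect fourth is C4.

G4 E#4 E4 E3 Ab2 G3 C#3 C4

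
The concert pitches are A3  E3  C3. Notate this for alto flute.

D4 A3 F3

The alto flute sounds a perfect fourth below written, so the written part must be a perfect fourth above concert — transpose each note up.
A3 to D4
E3 to A3
C3 to F3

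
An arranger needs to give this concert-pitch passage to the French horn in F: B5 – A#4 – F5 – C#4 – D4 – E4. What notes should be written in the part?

The French horn in F sounds a perfect fifth below written, so the written part must be a perfect fifth above concert — transpose each note up.
B5 gives F#6
A#4 gives E#5
F5 gives C6
C#4 gives G#4
D4 gives A4
E4 gives B4

F#6 E#5 C6 G#4 A4 B4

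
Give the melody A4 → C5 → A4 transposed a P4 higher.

A4 becomes D5
C5 becomes F5
A4 becomes D5

D5 F5 D5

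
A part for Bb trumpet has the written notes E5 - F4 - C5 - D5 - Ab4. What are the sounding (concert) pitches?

D5 Eb4 Bb4 C5 Gb4

The Bb trumpet sounds a major second below written, so transpose each written note down a major second.
E5 → D5
F4 → Eb4
C5 → Bb4
D5 → C5
Ab4 → Gb4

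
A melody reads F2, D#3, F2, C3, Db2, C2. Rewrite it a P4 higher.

F2 → Bb2
D#3 → G#3
F2 → Bb2
C3 → F3
Db2 → Gb2
C2 → F2

Bb2 G#3 Bb2 F3 Gb2 F2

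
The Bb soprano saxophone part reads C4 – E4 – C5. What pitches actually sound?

Bb3 D4 Bb4

The Bb soprano saxophone sounds a major second below written, so transpose each written note down a major second.
C4 → Bb3
E4 → D4
C5 → Bb4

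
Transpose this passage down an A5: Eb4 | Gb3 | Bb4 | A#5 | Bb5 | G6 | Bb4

Abb3 Cbb3 Ebb4 D5 Ebb5 Cb6 Ebb4

Eb4 -> Abb3
Gb3 -> Cbb3
Bb4 -> Ebb4
A#5 -> D5
Bb5 -> Ebb5
G6 -> Cb6
Bb4 -> Ebb4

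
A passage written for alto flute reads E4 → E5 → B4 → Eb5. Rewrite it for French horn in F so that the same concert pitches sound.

First find concert pitch: the alto flute sounds a perfect fourth below written, so E4 E5 B4 Eb5 sounds B3 B4 F#4 Bb4.
Then write for French horn in F: it sounds a perfect fifth below written, so the part must be a perfect fifth above concert.
B3 → F#4
B4 → F#5
F#4 → C#5
Bb4 → F5

F#4 F#5 C#5 F5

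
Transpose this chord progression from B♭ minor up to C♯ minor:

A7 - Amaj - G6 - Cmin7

B#7 B#maj A#6 D#min7

B♭ minor up to C♯ minor is an augmented second; each chord root moves by that interval while the quality stays the same.
A7: root A up an augmented second → B#, giving B#7.
Amaj: root A up an augmented second → B#, giving B#maj.
G6: root G up an augmented second → A#, giving A#6.
Cmin7: root C up an augmented second → D#, giving D#min7.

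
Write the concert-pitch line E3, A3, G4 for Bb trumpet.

F#3 B3 A4

The Bb trumpet sounds a major second below written, so the written part must be a major second above concert — transpose each note up.
E3 to F#3
A3 to B3
G4 to A4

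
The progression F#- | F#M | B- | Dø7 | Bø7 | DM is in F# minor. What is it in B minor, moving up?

B- BM E- Gø7 Eø7 GM

F# minor up to B minor is a perfect fourth; each chord root moves by that interval while the quality stays the same.
F#-: root F# up a perfect fourth → B, giving B-.
F#M: root F# up a perfect fourth → B, giving BM.
B-: root B up a perfect fourth → E, giving E-.
Dø7: root D up a perfect fourth → G, giving Gø7.
Bø7: root B up a perfect fourth → E, giving Eø7.
DM: root D up a perfect fourth → G, giving GM.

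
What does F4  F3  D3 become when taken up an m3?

F4: a third up reaches A, and 3 semitones makes it Ab4.
F3: a third up reaches A, and 3 semitones makes it Ab3.
D3: a third up reaches F, and 3 semitones makes it F3.

Ab4 Ab3 F3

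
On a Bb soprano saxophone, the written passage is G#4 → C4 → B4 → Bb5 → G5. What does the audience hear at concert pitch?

F#4 Bb3 A4 Ab5 F5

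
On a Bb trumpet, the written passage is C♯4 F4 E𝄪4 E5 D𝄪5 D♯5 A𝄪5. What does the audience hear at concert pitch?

The Bb trumpet sounds a major second below written, so transpose each written note down a major second.
C#4 -> B3
F4 -> Eb4
E##4 -> D##4
E5 -> D5
D##5 -> C##5
D#5 -> C#5
A##5 -> G##5

B3 Eb4 D##4 D5 C##5 C#5 G##5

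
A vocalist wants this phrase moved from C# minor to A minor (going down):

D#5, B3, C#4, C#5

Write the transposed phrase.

From C# down to A is a major third; apply that to each pitch.
D#5 to B4
B3 to G3
C#4 to A3
C#5 to A4

B4 G3 A3 A4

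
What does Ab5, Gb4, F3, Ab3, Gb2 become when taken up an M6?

F6 Eb5 D4 F4 Eb3

Ab5 to F6
Gb4 to Eb5
F3 to D4
Ab3 to F4
Gb2 to Eb3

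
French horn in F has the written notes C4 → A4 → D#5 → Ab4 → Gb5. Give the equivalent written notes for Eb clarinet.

D3 B3 E#4 Bb3 Ab4

First find concert pitch: the French horn in F sounds a perfect fifth below written, so C4 A4 D#5 Ab4 Gb5 sounds F3 D4 G#4 Db4 Cb5.
Then write for Eb clarinet: it sounds a minor third above written, so the part must be a minor third below concert.
F3 → D3
D4 → B3
G#4 → E#4
Db4 → Bb3
Cb5 → Ab4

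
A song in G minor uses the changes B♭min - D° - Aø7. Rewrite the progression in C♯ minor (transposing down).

Emin G#° D#ø7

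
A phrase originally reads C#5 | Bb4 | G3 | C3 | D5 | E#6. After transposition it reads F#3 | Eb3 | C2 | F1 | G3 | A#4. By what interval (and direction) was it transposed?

From C#5 to F#3 is 12 letter names — a twelfth of some quality.
F#3 to C#5 is 19 semitones, which makes it a perfect twelfth; the second version is lower, so the direction is down.
Checking another pair — E#6 → A#4 — gives the same interval.

down a perfect twelfth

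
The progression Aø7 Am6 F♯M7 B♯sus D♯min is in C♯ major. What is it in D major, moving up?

Bbø7 Bbm6 GM7 C#sus Emin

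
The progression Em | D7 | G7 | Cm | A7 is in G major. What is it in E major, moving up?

C#m B7 E7 Am F#7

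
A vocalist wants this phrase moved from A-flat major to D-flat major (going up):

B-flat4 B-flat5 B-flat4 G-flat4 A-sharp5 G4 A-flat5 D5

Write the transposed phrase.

Eb5 Eb6 Eb5 Cb5 D#6 C5 Db6 G5

A-flat major to D-flat major up is a perfect fourth, so every note moves up by that interval.
Bb4 gives Eb5
Bb5 gives Eb6
Bb4 gives Eb5
Gb4 gives Cb5
A#5 gives D#6
G4 gives C5
Ab5 gives Db6
D5 gives G5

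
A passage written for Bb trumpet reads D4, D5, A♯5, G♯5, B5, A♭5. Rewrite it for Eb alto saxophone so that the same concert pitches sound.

First find concert pitch: the Bb trumpet sounds a major second below written, so D4 D5 A♯5 G♯5 B5 A♭5 sounds C4 C5 G#5 F#5 A5 Gb5.
Then write for Eb alto saxophone: it sounds a major sixth below written, so the part must be a major sixth above concert.
C4 → A4
C5 → A5
G#5 → E#6
F#5 → D#6
A5 → F#6
Gb5 → Eb6

A4 A5 E#6 D#6 F#6 Eb6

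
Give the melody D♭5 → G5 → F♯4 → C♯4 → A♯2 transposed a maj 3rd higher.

F5 B5 A#4 E#4 C##3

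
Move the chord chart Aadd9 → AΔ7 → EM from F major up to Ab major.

F major up to Ab major is a minor third; each chord root moves by that interval while the quality stays the same.
Aadd9: root A up a minor third → C, giving Cadd9.
AΔ7: root A up a minor third → C, giving CΔ7.
EM: root E up a minor third → G, giving GM.

Cadd9 CΔ7 GM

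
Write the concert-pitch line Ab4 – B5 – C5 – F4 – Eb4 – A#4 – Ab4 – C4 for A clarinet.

The A clarinet sounds a minor third below written, so the written part must be a minor third above concert — transpose each note up.
Ab4 becomes Cb5
B5 becomes D6
C5 becomes Eb5
F4 becomes Ab4
Eb4 becomes Gb4
A#4 becomes C#5
Ab4 becomes Cb5
C4 becomes Eb4

Cb5 D6 Eb5 Ab4 Gb4 C#5 Cb5 Eb4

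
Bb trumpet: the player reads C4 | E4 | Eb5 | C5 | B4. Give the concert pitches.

Bb3 D4 Db5 Bb4 A4

Written C4 on the Bb trumpet sounds as Bb3, a major second lower; apply that shift to every note.
C4 -> Bb3
E4 -> D4
Eb5 -> Db5
C5 -> Bb4
B4 -> A4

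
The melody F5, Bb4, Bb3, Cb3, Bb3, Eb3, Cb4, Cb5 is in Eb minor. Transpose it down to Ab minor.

Eb minor to Ab minor down is a perfect fifth, so every note moves down by that interval.
F5 becomes Bb4
Bb4 becomes Eb4
Bb3 becomes Eb3
Cb3 becomes Fb2
Bb3 becomes Eb3
Eb3 becomes Ab2
Cb4 becomes Fb3
Cb5 becomes Fb4

Bb4 Eb4 Eb3 Fb2 Eb3 Ab2 Fb3 Fb4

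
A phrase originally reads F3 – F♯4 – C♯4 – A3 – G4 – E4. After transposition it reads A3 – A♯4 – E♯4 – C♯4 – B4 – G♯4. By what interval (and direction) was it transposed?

up a major third

Take the first pair: F3 → A3. F to A spans 3 letter names, so the interval is some kind of third.
F3 to A3 is 4 semitones, which makes it a major third; the second version is higher, so the direction is up.
Checking another pair — E4 → G#4 — gives the same interval.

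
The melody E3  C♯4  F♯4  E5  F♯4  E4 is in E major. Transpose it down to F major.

From E down to F is a major seventh; apply that to each pitch.
E3 -> F2
C#4 -> D3
F#4 -> G3
E5 -> F4
F#4 -> G3
E4 -> F3

F2 D3 G3 F4 G3 F3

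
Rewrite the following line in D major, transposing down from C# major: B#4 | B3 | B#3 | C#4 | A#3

C#4 C3 C#3 D3 B2

C# major to D major down is a major seventh, so every note moves down by that interval.
B#4 gives C#4
B3 gives C3
B#3 gives C#3
C#4 gives D3
A#3 gives B2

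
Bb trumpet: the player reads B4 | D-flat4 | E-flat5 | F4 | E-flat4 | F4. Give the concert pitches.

Written C4 on the Bb trumpet sounds as Bb3, a major second lower; apply that shift to every note.
B4 becomes A4
Db4 becomes Cb4
Eb5 becomes Db5
F4 becomes Eb4
Eb4 becomes Db4
F4 becomes Eb4

A4 Cb4 Db5 Eb4 Db4 Eb4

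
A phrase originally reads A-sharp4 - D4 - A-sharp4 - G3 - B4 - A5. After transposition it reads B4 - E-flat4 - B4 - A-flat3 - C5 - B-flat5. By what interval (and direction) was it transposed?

up a minor second

From A#4 to B4 is 2 letter names — a second of some quality.
A#4 to B4 is 1 semitone, which makes it a minor second; the second version is higher, so the direction is up.
Checking another pair — A5 → Bb5 — gives the same interval.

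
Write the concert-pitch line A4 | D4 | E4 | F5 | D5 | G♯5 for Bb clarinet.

B4 E4 F#4 G5 E5 A#5

Written C4 sounds as Bb3 on the Bb clarinet, so concert pitches are written a major second up.
A4 -> B4
D4 -> E4
E4 -> F#4
F5 -> G5
D5 -> E5
G#5 -> A#5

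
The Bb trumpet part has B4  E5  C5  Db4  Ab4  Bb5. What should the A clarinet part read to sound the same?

C5 F5 Db5 Ebb4 Bbb4 Cb6

First find concert pitch: the Bb trumpet sounds a major second below written, so B4 E5 C5 Db4 Ab4 Bb5 sounds A4 D5 Bb4 Cb4 Gb4 Ab5.
Then write for A clarinet: it sounds a minor third below written, so the part must be a minor third above concert.
A4 → C5
D5 → F5
Bb4 → Db5
Cb4 → Ebb4
Gb4 → Bbb4
Ab5 → Cb6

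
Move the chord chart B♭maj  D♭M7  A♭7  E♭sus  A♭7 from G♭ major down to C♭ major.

Ebmaj GbM7 Db7 Absus Db7

G♭ major down to C♭ major is a perfect fifth; each chord root moves by that interval while the quality stays the same.
B♭maj: root B♭ down a perfect fifth → Eb, giving Ebmaj.
D♭M7: root D♭ down a perfect fifth → Gb, giving GbM7.
A♭7: root A♭ down a perfect fifth → Db, giving Db7.
E♭sus: root E♭ down a perfect fifth → Ab, giving Absus.
A♭7: root A♭ down a perfect fifth → Db, giving Db7.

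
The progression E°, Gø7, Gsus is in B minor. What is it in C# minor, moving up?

F#° Aø7 Asus

B minor up to C# minor is a major second; each chord root moves by that interval while the quality stays the same.
E°: root E up a major second → F#, giving F#°.
Gø7: root G up a major second → A, giving Aø7.
Gsus: root G up a major second → A, giving Asus.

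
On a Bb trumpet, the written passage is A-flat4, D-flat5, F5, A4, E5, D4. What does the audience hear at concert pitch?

Gb4 Cb5 Eb5 G4 D5 C4

Written C4 on the Bb trumpet sounds as Bb3, a major second lower; apply that shift to every note.
Ab4 → Gb4
Db5 → Cb5
F5 → Eb5
A4 → G4
E5 → D5
D4 → C4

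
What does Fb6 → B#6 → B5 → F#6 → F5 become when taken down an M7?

A major seventh down from Fb6 gives Gbb5.
B#6 down a major seventh is C#6.
B5 down a major seventh is C5.
F#6 down a major seventh is G5.
F5: a seventh down reaches G, and 11 semitones makes it Gb4.

Gbb5 C#6 C5 G5 Gb4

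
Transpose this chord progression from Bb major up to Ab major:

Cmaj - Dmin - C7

Bbmaj Cmin Bb7

Bb major up to Ab major is a minor seventh; each chord root moves by that interval while the quality stays the same.
Cmaj: root C up a minor seventh → Bb, giving Bbmaj.
Dmin: root D up a minor seventh → C, giving Cmin.
C7: root C up a minor seventh → Bb, giving Bb7.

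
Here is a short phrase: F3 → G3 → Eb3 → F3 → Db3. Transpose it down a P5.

Bb2 C3 Ab2 Bb2 Gb2

F3: a fifth down reaches B, and 7 semitones makes it Bb2.
G3 down a perfect fifth is C3.
Eb3: a fifth down reaches A, and 7 semitones makes it Ab2.
F3 down a perfect fifth is Bb2.
Db3 down a perfect fifth is Gb2.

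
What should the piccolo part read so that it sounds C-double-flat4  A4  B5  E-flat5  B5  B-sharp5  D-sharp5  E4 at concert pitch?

Cbb3 A3 B4 Eb4 B4 B#4 D#4 E3

Written C4 sounds as C5 on the piccolo, so concert pitches are written a perfect octave down.
Cbb4 becomes Cbb3
A4 becomes A3
B5 becomes B4
Eb5 becomes Eb4
B5 becomes B4
B#5 becomes B#4
D#5 becomes D#4
E4 becomes E3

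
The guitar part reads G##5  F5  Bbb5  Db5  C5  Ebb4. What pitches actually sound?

G##4 F4 Bbb4 Db4 C4 Ebb3

The guitar sounds a perfect octave below written, so transpose each written note down a perfect octave.
G##5 becomes G##4
F5 becomes F4
Bbb5 becomes Bbb4
Db5 becomes Db4
C5 becomes C4
Ebb4 becomes Ebb3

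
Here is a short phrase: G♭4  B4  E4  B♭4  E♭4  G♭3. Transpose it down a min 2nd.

F4 A#4 D#4 A4 D4 F3

Gb4 → F4
B4 → A#4
E4 → D#4
Bb4 → A4
Eb4 → D4
Gb3 → F3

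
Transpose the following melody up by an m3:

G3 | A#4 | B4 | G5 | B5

G3: a third up reaches B, and 3 semitones makes it Bb3.
A#4 up a minor third is C#5.
B4 up a minor third is D5.
A minor third up from G5 gives Bb5.
B5: a third up reaches D, and 3 semitones makes it D6.

Bb3 C#5 D5 Bb5 D6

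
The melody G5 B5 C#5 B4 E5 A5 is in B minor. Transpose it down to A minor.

From B down to A is a major second; apply that to each pitch.
G5 → F5
B5 → A5
C#5 → B4
B4 → A4
E5 → D5
A5 → G5

F5 A5 B4 A4 D5 G5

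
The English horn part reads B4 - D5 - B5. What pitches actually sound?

E4 G4 E5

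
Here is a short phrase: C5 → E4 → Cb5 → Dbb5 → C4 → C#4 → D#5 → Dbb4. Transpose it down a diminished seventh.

D#4 F##3 D4 Eb4 D#3 D##3 E##4 Eb3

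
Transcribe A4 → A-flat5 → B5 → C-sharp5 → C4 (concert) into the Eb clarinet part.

The Eb clarinet sounds a minor third above written, so the written part must be a minor third below concert — transpose each note down.
A4 -> F#4
Ab5 -> F5
B5 -> G#5
C#5 -> A#4
C4 -> A3

F#4 F5 G#5 A#4 A3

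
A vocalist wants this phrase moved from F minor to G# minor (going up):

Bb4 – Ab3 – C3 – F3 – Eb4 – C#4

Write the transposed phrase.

C#5 B3 D#3 G#3 F#4 D##4

From F up to G# is an augmented second; apply that to each pitch.
Bb4 to C#5
Ab3 to B3
C3 to D#3
F3 to G#3
Eb4 to F#4
C#4 to D##4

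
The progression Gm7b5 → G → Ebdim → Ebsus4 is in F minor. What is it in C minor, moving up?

F minor up to C minor is a perfect fifth; each chord root moves by that interval while the quality stays the same.
Gm7b5: root G up a perfect fifth → D, giving Dm7b5.
G: root G up a perfect fifth → D, giving D.
Ebdim: root Eb up a perfect fifth → Bb, giving Bbdim.
Ebsus4: root Eb up a perfect fifth → Bb, giving Bbsus4.

Dm7b5 D Bbdim Bbsus4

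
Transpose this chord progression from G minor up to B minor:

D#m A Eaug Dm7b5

F##m C# G#aug F#m7b5

G minor up to B minor is a major third; each chord root moves by that interval while the quality stays the same.
D#m: root D# up a major third → F##, giving F##m.
A: root A up a major third → C#, giving C#.
Eaug: root E up a major third → G#, giving G#aug.
Dm7b5: root D up a major third → F#, giving F#m7b5.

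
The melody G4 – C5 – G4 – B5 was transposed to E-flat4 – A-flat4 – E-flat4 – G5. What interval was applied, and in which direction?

From G4 to Eb4 is 3 letter names — a third of some quality.
Eb4 to G4 is 4 semitones, which makes it a major third; the second version is lower, so the direction is down.
Checking another pair — B5 → G5 — gives the same interval.

down a major third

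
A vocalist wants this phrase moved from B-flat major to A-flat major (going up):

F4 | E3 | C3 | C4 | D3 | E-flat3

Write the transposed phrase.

Eb5 D4 Bb3 Bb4 C4 Db4

B-flat major to A-flat major up is a minor seventh, so every note moves up by that interval.
F4 to Eb5
E3 to D4
C3 to Bb3
C4 to Bb4
D3 to C4
Eb3 to Db4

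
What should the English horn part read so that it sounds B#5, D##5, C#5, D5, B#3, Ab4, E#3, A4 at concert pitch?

The English horn sounds a perfect fifth below written, so the written part must be a perfect fifth above concert — transpose each note up.
B#5 → F##6
D##5 → A##5
C#5 → G#5
D5 → A5
B#3 → F##4
Ab4 → Eb5
E#3 → B#3
A4 → E5

F##6 A##5 G#5 A5 F##4 Eb5 B#3 E5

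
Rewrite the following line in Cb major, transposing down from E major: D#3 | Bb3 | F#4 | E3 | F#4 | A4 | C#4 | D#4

Bb2 Gbb3 Db4 Cb3 Db4 Fb4 Ab3 Bb3

From E down to Cb is an augmented third; apply that to each pitch.
D#3 becomes Bb2
Bb3 becomes Gbb3
F#4 becomes Db4
E3 becomes Cb3
F#4 becomes Db4
A4 becomes Fb4
C#4 becomes Ab3
D#4 becomes Bb3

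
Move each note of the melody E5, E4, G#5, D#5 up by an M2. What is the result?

F#5 F#4 A#5 E#5

E5 -> F#5
E4 -> F#4
G#5 -> A#5
D#5 -> E#5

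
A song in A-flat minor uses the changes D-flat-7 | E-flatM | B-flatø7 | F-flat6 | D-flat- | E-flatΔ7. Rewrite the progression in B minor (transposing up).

A-flat minor up to B minor is an augmented second; each chord root moves by that interval while the quality stays the same.
D-flat-7: root D-flat up an augmented second → E, giving E-7.
E-flatM: root E-flat up an augmented second → F#, giving F#M.
B-flatø7: root B-flat up an augmented second → C#, giving C#ø7.
F-flat6: root F-flat up an augmented second → G, giving G6.
D-flat-: root D-flat up an augmented second → E, giving E-.
E-flatΔ7: root E-flat up an augmented second → F#, giving F#Δ7.

E-7 F#M C#ø7 G6 E- F#Δ7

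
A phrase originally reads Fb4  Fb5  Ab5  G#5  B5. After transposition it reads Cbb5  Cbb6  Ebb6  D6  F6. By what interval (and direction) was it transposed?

From Fb4 to Cbb5 is 5 letter names — a fifth of some quality.
Fb4 to Cbb5 is 6 semitones, which makes it a diminished fifth; the second version is higher, so the direction is up.
Checking another pair — B5 → F6 — gives the same interval.

up a diminished fifth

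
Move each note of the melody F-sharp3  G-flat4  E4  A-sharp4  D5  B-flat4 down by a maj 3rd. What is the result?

F#3: a third down reaches D, and 4 semitones makes it D3.
A major third down from Gb4 gives Ebb4.
E4: a third down reaches C, and 4 semitones makes it C4.
A major third down from A#4 gives F#4.
D5: a third down reaches B, and 4 semitones makes it Bb4.
A major third down from Bb4 gives Gb4.

D3 Ebb4 C4 F#4 Bb4 Gb4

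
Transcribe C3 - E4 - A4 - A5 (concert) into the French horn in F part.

G3 B4 E5 E6

Written C4 sounds as F3 on the French horn in F, so concert pitches are written a perfect fifth up.
C3 gives G3
E4 gives B4
A4 gives E5
A5 gives E6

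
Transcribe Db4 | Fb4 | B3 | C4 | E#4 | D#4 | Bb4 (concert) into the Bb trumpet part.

Eb4 Gb4 C#4 D4 F##4 E#4 C5

The Bb trumpet sounds a major second below written, so the written part must be a major second above concert — transpose each note up.
Db4 becomes Eb4
Fb4 becomes Gb4
B3 becomes C#4
C4 becomes D4
E#4 becomes F##4
D#4 becomes E#4
Bb4 becomes C5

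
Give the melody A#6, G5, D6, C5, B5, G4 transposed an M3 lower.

F#6 Eb5 Bb5 Ab4 G5 Eb4

A major third down from A#6 gives F#6.
G5: a third down reaches E, and 4 semitones makes it Eb5.
D6 down a major third is Bb5.
C5: a third down reaches A, and 4 semitones makes it Ab4.
A major third down from B5 gives G5.
G4 down a major third is Eb4.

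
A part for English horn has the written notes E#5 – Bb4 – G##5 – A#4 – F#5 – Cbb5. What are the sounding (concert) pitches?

Written C4 on the English horn sounds as F3, a perfect fifth lower; apply that shift to every note.
E#5 gives A#4
Bb4 gives Eb4
G##5 gives C##5
A#4 gives D#4
F#5 gives B4
Cbb5 gives Fbb4

A#4 Eb4 C##5 D#4 B4 Fbb4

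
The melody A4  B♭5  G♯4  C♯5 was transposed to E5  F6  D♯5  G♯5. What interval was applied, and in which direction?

up a perfect fifth

Take the first pair: A4 → E5. A to E spans 5 letter names, so the interval is some kind of fifth.
A4 to E5 is 7 semitones, which makes it a perfect fifth; the second version is higher, so the direction is up.
Checking another pair — C#5 → G#5 — gives the same interval.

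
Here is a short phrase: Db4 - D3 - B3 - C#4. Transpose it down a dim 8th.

D3 D#2 B#2 C##3

Db4 to D3
D3 to D#2
B3 to B#2
C#4 to C##3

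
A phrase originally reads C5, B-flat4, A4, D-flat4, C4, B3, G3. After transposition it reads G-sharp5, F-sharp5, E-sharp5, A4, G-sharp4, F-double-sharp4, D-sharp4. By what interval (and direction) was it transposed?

Take the first pair: C5 → G#5. C to G spans 5 letter names, so the interval is some kind of fifth.
C5 to G#5 is 8 semitones, which makes it an augmented fifth; the second version is higher, so the direction is up.
Checking another pair — G3 → D#4 — gives the same interval.

up an augmented fifth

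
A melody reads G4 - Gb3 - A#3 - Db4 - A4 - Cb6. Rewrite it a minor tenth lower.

G4 down a minor tenth is E3.
Gb3 down a minor tenth is Eb2.
A minor tenth down from A#3 gives F##2.
Db4: a tenth down reaches B, and 15 semitones makes it Bb2.
A4 down a minor tenth is F#3.
A minor tenth down from Cb6 gives Ab4.

E3 Eb2 F##2 Bb2 F#3 Ab4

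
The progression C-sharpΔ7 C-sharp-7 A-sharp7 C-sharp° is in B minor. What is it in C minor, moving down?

DΔ7 D-7 B7 D°

B minor down to C minor is a major seventh; each chord root moves by that interval while the quality stays the same.
C-sharpΔ7: root C-sharp down a major seventh → D, giving DΔ7.
C-sharp-7: root C-sharp down a major seventh → D, giving D-7.
A-sharp7: root A-sharp down a major seventh → B, giving B7.
C-sharp°: root C-sharp down a major seventh → D, giving D°.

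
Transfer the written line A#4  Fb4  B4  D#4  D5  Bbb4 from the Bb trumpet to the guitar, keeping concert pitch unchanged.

First find concert pitch: the Bb trumpet sounds a major second below written, so A#4 Fb4 B4 D#4 D5 Bbb4 sounds G#4 Ebb4 A4 C#4 C5 Abb4.
Then write for guitar: it sounds a perfect octave below written, so the part must be a perfect octave above concert.
G#4 → G#5
Ebb4 → Ebb5
A4 → A5
C#4 → C#5
C5 → C6
Abb4 → Abb5

G#5 Ebb5 A5 C#5 C6 Abb5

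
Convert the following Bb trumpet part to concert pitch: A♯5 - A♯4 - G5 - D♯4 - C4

G#5 G#4 F5 C#4 Bb3

The Bb trumpet sounds a major second below written, so transpose each written note down a major second.
A#5 → G#5
A#4 → G#4
G5 → F5
D#4 → C#4
C4 → Bb3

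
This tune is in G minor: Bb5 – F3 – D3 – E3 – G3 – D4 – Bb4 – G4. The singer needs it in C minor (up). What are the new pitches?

Eb6 Bb3 G3 A3 C4 G4 Eb5 C5

G minor to C minor up is a perfect fourth, so every note moves up by that interval.
Bb5 becomes Eb6
F3 becomes Bb3
D3 becomes G3
E3 becomes A3
G3 becomes C4
D4 becomes G4
Bb4 becomes Eb5
G4 becomes C5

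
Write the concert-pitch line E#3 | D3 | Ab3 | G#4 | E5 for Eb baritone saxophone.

Written C4 sounds as Eb2 on the Eb baritone saxophone, so concert pitches are written a major thirteenth up.
E#3 becomes C##5
D3 becomes B4
Ab3 becomes F5
G#4 becomes E#6
E5 becomes C#7

C##5 B4 F5 E#6 C#7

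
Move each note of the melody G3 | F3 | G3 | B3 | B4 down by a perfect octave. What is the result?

G2 F2 G2 B2 B3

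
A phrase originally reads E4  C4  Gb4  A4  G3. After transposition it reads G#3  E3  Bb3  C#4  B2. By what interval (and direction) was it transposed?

down a minor sixth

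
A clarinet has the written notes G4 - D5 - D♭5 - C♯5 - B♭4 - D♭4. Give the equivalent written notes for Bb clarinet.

F#4 C#5 C5 B#4 A4 C4

First find concert pitch: the A clarinet sounds a minor third below written, so G4 D5 D♭5 C♯5 B♭4 D♭4 sounds E4 B4 Bb4 A#4 G4 Bb3.
Then write for Bb clarinet: it sounds a major second below written, so the part must be a major second above concert.
E4 → F#4
B4 → C#5
Bb4 → C5
A#4 → B#4
G4 → A4
Bb3 → C4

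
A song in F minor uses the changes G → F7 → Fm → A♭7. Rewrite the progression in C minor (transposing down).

D C7 Cm Eb7

F minor down to C minor is a perfect fourth; each chord root moves by that interval while the quality stays the same.
G: root G down a perfect fourth → D, giving D.
F7: root F down a perfect fourth → C, giving C7.
Fm: root F down a perfect fourth → C, giving Cm.
A♭7: root A♭ down a perfect fourth → Eb, giving Eb7.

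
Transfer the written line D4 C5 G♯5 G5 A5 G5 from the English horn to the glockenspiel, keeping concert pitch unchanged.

First find concert pitch: the English horn sounds a perfect fifth below written, so D4 C5 G♯5 G5 A5 G5 sounds G3 F4 C#5 C5 D5 C5.
Then write for glockenspiel: it sounds a perfect fifteenth above written, so the part must be a perfect fifteenth below concert.
G3 → G1
F4 → F2
C#5 → C#3
C5 → C3
D5 → D3
C5 → C3

G1 F2 C#3 C3 D3 C3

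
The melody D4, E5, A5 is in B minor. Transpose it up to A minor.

B minor to A minor up is a minor seventh, so every note moves up by that interval.
D4 gives C5
E5 gives D6
A5 gives G6

C5 D6 G6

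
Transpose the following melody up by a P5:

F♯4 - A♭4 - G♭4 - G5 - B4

C#5 Eb5 Db5 D6 F#5

F#4: a fifth up reaches C, and 7 semitones makes it C#5.
A perfect fifth up from Ab4 gives Eb5.
A perfect fifth up from Gb4 gives Db5.
G5 up a perfect fifth is D6.
A perfect fifth up from B4 gives F#5.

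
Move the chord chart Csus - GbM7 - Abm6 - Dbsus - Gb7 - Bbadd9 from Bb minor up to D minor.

Esus BbM7 Cm6 Fsus Bb7 Dadd9

Bb minor up to D minor is a major third; each chord root moves by that interval while the quality stays the same.
Csus: root C up a major third → E, giving Esus.
GbM7: root Gb up a major third → Bb, giving BbM7.
Abm6: root Ab up a major third → C, giving Cm6.
Dbsus: root Db up a major third → F, giving Fsus.
Gb7: root Gb up a major third → Bb, giving Bb7.
Bbadd9: root Bb up a major third → D, giving Dadd9.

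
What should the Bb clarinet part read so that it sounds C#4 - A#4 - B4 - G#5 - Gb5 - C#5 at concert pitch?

Written C4 sounds as Bb3 on the Bb clarinet, so concert pitches are written a major second up.
C#4 → D#4
A#4 → B#4
B4 → C#5
G#5 → A#5
Gb5 → Ab5
C#5 → D#5

D#4 B#4 C#5 A#5 Ab5 D#5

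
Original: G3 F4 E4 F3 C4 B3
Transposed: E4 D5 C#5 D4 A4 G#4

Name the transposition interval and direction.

up a major sixth

From G3 to E4 is 6 letter names — a sixth of some quality.
G3 to E4 is 9 semitones, which makes it a major sixth; the second version is higher, so the direction is up.
Checking another pair — B3 → G#4 — gives the same interval.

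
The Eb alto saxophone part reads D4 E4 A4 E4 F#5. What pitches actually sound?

Written C4 on the Eb alto saxophone sounds as Eb3, a major sixth lower; apply that shift to every note.
D4 gives F3
E4 gives G3
A4 gives C4
E4 gives G3
F#5 gives A4

F3 G3 C4 G3 A4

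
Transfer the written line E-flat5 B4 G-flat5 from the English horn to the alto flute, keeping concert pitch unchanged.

Db5 A4 Fb5

First find concert pitch: the English horn sounds a perfect fifth below written, so E-flat5 B4 G-flat5 sounds Ab4 E4 Cb5.
Then write for alto flute: it sounds a perfect fourth below written, so the part must be a perfect fourth above concert.
Ab4 → Db5
E4 → A4
Cb5 → Fb5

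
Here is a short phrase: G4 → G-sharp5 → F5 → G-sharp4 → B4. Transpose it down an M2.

F4 F#5 Eb5 F#4 A4

A major second down from G4 gives F4.
G#5 down a major second is F#5.
F5 down a major second is Eb5.
G#4 down a major second is F#4.
A major second down from B4 gives A4.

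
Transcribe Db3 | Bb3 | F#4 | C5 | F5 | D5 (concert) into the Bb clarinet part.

Eb3 C4 G#4 D5 G5 E5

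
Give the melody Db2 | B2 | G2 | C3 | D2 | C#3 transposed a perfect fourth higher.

Gb2 E3 C3 F3 G2 F#3

Db2 -> Gb2
B2 -> E3
G2 -> C3
C3 -> F3
D2 -> G2
C#3 -> F#3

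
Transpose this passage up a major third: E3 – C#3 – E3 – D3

E3 becomes G#3
C#3 becomes E#3
E3 becomes G#3
D3 becomes F#3

G#3 E#3 G#3 F#3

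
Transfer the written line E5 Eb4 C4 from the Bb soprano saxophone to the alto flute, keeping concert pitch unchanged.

G5 Gb4 Eb4

First find concert pitch: the Bb soprano saxophone sounds a major second below written, so E5 Eb4 C4 sounds D5 Db4 Bb3.
Then write for alto flute: it sounds a perfect fourth below written, so the part must be a perfect fourth above concert.
D5 → G5
Db4 → Gb4
Bb3 → Eb4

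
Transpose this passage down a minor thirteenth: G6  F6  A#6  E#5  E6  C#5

B4 A4 C##5 G##3 G#4 E#3

G6 becomes B4
F6 becomes A4
A#6 becomes C##5
E#5 becomes G##3
E6 becomes G#4
C#5 becomes E#3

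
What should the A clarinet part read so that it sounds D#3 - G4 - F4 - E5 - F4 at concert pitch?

Written C4 sounds as A3 on the A clarinet, so concert pitches are written a minor third up.
D#3 -> F#3
G4 -> Bb4
F4 -> Ab4
E5 -> G5
F4 -> Ab4

F#3 Bb4 Ab4 G5 Ab4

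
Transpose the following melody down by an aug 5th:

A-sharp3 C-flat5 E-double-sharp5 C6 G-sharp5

D3 Fbb4 A#4 Fb5 C5

A#3 to D3
Cb5 to Fbb4
E##5 to A#4
C6 to Fb5
G#5 to C5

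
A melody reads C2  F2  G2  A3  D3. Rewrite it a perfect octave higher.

C3 F3 G3 A4 D4

A perfect octave up from C2 gives C3.
F2 up a perfect octave is F3.
A perfect octave up from G2 gives G3.
A3 up a perfect octave is A4.
D3 up a perfect octave is D4.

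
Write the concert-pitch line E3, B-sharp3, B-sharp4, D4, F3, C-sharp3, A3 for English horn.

Written C4 sounds as F3 on the English horn, so concert pitches are written a perfect fifth up.
E3 becomes B3
B#3 becomes F##4
B#4 becomes F##5
D4 becomes A4
F3 becomes C4
C#3 becomes G#3
A3 becomes E4

B3 F##4 F##5 A4 C4 G#3 E4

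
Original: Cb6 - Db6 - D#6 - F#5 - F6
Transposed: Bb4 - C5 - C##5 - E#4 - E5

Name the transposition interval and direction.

From Cb6 to Bb4 is 9 letter names — a ninth of some quality.
Bb4 to Cb6 is 13 semitones, which makes it a minor ninth; the second version is lower, so the direction is down.
Checking another pair — F6 → E5 — gives the same interval.

down a minor ninth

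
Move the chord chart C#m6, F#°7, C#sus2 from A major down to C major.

A major down to C major is a major sixth; each chord root moves by that interval while the quality stays the same.
C#m6: root C# down a major sixth → E, giving Em6.
F#°7: root F# down a major sixth → A, giving A°7.
C#sus2: root C# down a major sixth → E, giving Esus2.

Em6 A°7 Esus2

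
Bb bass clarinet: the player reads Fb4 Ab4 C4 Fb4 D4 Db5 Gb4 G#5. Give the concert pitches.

Ebb3 Gb3 Bb2 Ebb3 C3 Cb4 Fb3 F#4

Written C4 on the Bb bass clarinet sounds as Bb2, a major ninth lower; apply that shift to every note.
Fb4 -> Ebb3
Ab4 -> Gb3
C4 -> Bb2
Fb4 -> Ebb3
D4 -> C3
Db5 -> Cb4
Gb4 -> Fb3
G#5 -> F#4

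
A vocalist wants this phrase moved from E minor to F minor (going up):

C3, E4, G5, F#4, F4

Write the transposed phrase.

E minor to F minor up is a minor second, so every note moves up by that interval.
C3 -> Db3
E4 -> F4
G5 -> Ab5
F#4 -> G4
F4 -> Gb4

Db3 F4 Ab5 G4 Gb4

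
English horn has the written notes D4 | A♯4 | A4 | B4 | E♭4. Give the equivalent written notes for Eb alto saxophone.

E4 B#4 B4 C#5 F4

First find concert pitch: the English horn sounds a perfect fifth below written, so D4 A♯4 A4 B4 E♭4 sounds G3 D#4 D4 E4 Ab3.
Then write for Eb alto saxophone: it sounds a major sixth below written, so the part must be a major sixth above concert.
G3 → E4
D#4 → B#4
D4 → B4
E4 → C#5
Ab3 → F4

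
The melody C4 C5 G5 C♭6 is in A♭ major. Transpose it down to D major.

F#3 F#4 C#5 F5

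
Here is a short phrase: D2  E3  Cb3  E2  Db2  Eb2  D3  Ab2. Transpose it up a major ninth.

E3 F#4 Db4 F#3 Eb3 F3 E4 Bb3

D2 to E3
E3 to F#4
Cb3 to Db4
E2 to F#3
Db2 to Eb3
Eb2 to F3
D3 to E4
Ab2 to Bb3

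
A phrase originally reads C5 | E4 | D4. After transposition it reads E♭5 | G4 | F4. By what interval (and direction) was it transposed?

up a minor third

From C5 to Eb5 is 3 letter names — a third of some quality.
C5 to Eb5 is 3 semitones, which makes it a minor third; the second version is higher, so the direction is up.
Checking another pair — D4 → F4 — gives the same interval.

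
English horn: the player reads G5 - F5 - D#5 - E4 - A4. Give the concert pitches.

C5 Bb4 G#4 A3 D4

The English horn sounds a perfect fifth below written, so transpose each written note down a perfect fifth.
G5 → C5
F5 → Bb4
D#5 → G#4
E4 → A3
A4 → D4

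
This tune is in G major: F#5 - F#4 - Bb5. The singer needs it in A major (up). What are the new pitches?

G#5 G#4 C6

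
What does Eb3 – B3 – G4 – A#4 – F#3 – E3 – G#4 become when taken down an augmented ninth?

An augmented ninth down from Eb3 gives Dbb2.
B3 down an augmented ninth is Ab2.
G4 down an augmented ninth is Fb3.
An augmented ninth down from A#4 gives G3.
An augmented ninth down from F#3 gives Eb2.
An augmented ninth down from E3 gives Db2.
An augmented ninth down from G#4 gives F3.

Dbb2 Ab2 Fb3 G3 Eb2 Db2 F3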